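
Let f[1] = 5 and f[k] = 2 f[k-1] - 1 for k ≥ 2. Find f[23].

The fixed point is -1/(1 - 2) = 1, so f[k] - 1 = 2(f[k-1] - 1).
Hence f[k] = 4·2^{k-1} + 1.
f[23] = 4·2^{22} + 1 = 4·4194304 + 1 = 16777217.

16777217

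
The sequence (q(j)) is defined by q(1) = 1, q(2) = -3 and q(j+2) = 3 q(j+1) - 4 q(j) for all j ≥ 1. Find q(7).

q(3) = 3*(-3) - 4*1 = -13
q(4) = 3*(-13) - 4*(-3) = -27
q(5) = 3*(-27) - 4*(-13) = -29
q(6) = 3*(-29) - 4*(-27) = 21
q(7) = 3*21 - 4*(-29) = 179

179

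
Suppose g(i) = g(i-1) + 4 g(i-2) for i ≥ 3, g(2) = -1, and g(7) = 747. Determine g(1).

7

Let g(1) = y.
g(3) = -1 + 4y
g(4) = -5 + 4y
g(5) = -9 + 20y
g(6) = -29 + 36y
g(7) = -65 + 116y
So -65 + 116y = 747, giving y = 7.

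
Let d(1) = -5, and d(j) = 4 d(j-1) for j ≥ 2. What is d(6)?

-5120

d(2) = 4(-5) = -20
d(3) = 4(-20) = -80
d(4) = 4(-80) = -320
d(5) = 4(-320) = -1280
d(6) = 4(-1280) = -5120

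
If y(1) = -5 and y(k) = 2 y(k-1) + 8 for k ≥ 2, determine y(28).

The fixed point is 8/(1 - 2) = -8, so y(k) + 8 = 2(y(k-1) + 8).
Hence y(k) = 3·2^{k-1} - 8.
y(28) = 3·2^{27} - 8 = 3·134217728 - 8 = 402653176.

402653176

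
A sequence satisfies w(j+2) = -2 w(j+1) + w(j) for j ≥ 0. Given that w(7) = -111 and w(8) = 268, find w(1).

1

Rearranging, w(j-2) = w(j) + 2 w(j-1).
w(6) = 268 + 2*(-111) = 46
w(5) = -111 + 2*46 = -19
w(4) = 46 + 2*(-19) = 8
w(3) = -19 + 2*8 = -3
w(2) = 8 + 2*(-3) = 2
w(1) = -3 + 2*2 = 1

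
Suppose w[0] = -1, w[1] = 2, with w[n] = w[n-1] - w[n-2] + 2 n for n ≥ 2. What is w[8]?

w[2] = 2 - (-1) + 4 = 7
w[3] = 7 - 2 + 6 = 11
w[4] = 11 - 7 + 8 = 12
w[5] = 12 - 11 + 10 = 11
w[6] = 11 - 12 + 12 = 11
w[7] = 11 - 11 + 14 = 14
w[8] = 14 - 11 + 16 = 19

19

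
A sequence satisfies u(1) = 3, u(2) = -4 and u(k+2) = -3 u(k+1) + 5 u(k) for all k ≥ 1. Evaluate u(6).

u(3) = -3(-4) + 5(3) = 27
u(4) = -3(27) + 5(-4) = -101
u(5) = -3(-101) + 5(27) = 438
u(6) = -3(438) + 5(-101) = -1819

-1819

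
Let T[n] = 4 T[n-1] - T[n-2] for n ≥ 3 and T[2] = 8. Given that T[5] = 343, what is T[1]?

Let T[1] = y.
T[3] = 32 - y
T[4] = 120 - 4y
T[5] = 448 - 15y
So 448 - 15y = 343, giving y = 7.

7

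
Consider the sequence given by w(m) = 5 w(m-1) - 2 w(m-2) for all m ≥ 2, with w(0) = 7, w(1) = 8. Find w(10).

w(2) = 5*8 - 2*7 = 26
w(3) = 5*26 - 2*8 = 114
w(4) = 5*114 - 2*26 = 518
w(5) = 5*518 - 2*114 = 2362
w(6) = 5*2362 - 2*518 = 10774
w(7) = 5*10774 - 2*2362 = 49146
w(8) = 5*49146 - 2*10774 = 224182
w(9) = 5*224182 - 2*49146 = 1022618
w(10) = 5*1022618 - 2*224182 = 4664726

4664726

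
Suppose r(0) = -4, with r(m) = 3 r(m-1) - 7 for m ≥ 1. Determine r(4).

-604

r(1) = 3(-4) - 7 = -19
r(2) = 3(-19) - 7 = -64
r(3) = 3(-64) - 7 = -199
r(4) = 3(-199) - 7 = -604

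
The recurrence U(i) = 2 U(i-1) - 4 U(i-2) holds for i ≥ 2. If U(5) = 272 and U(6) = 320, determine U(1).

Rearranging, U(i-2) = (U(i) - 2 U(i-1)) / -4.
U(4) = (320 - 2*272) / -4 = -224/-4 = 56
U(3) = (272 - 2*56) / -4 = 160/-4 = -40
U(2) = (56 - 2*(-40)) / -4 = 136/-4 = -34
U(1) = (-40 - 2*(-34)) / -4 = 28/-4 = -7

-7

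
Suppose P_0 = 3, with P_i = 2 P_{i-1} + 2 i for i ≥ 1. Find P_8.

P_1 = 2·3 + 2 = 8
P_2 = 2·8 + 4 = 20
P_3 = 2·20 + 6 = 46
P_4 = 2·46 + 8 = 100
P_5 = 2·100 + 10 = 210
P_6 = 2·210 + 12 = 432
P_7 = 2·432 + 14 = 878
P_8 = 2·878 + 16 = 1772

1772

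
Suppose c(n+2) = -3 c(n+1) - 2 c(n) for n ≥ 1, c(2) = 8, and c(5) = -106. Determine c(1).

-1

Let c(1) = w.
c(3) = -24 - 2w
c(4) = 56 + 6w
c(5) = -120 - 14w
So -120 - 14w = -106, giving w = -1.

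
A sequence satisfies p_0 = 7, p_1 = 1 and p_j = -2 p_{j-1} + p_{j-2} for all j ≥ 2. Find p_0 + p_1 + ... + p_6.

p_2 = -2(1) + 7 = 5
p_3 = -2(5) + 1 = -9
p_4 = -2(-9) + 5 = 23
p_5 = -2(23) + (-9) = -55
p_6 = -2(-55) + 23 = 133
Sum = 7 + 1 + 5 + (-9) + 23 + (-55) + 133 = 105

105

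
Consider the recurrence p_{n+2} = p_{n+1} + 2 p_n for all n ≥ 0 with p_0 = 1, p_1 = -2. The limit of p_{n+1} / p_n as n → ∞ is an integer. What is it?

The characteristic equation is r^2 - r - 2 = 0, which factors as (r - 2)(r + 1) = 0.
So the roots are 2 and -1. Since |2| > |-1| and the coefficient of 2^n is non-zero, the ratio tends to 2.

2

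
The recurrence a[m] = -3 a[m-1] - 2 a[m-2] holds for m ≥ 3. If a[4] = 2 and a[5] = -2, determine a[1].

-2

Rearranging, a[m-2] = (a[m] + 3 a[m-1]) / -2.
a[3] = (-2 + 3*2) / -2 = 4/-2 = -2
a[2] = (2 + 3*(-2)) / -2 = -4/-2 = 2
a[1] = (-2 + 3*2) / -2 = 4/-2 = -2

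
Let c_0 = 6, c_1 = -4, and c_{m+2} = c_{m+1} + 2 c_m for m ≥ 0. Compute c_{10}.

c_2 = (-4) + 2(6) = 8
c_3 = 8 + 2(-4) = 0
c_4 = 0 + 2(8) = 16
c_5 = 16 + 2(0) = 16
c_6 = 16 + 2(16) = 48
c_7 = 48 + 2(16) = 80
c_8 = 80 + 2(48) = 176
c_9 = 176 + 2(80) = 336
c_{10} = 336 + 2(176) = 688

688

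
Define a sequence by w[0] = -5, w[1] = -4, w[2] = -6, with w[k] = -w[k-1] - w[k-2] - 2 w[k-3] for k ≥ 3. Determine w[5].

w[3] = -(-6) - (-4) - 2(-5) = 20
w[4] = -20 - (-6) - 2(-4) = -6
w[5] = -(-6) - 20 - 2(-6) = -2

-2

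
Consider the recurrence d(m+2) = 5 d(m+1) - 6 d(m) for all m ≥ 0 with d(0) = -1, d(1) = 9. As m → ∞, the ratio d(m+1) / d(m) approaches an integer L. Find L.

The characteristic equation is r^2 - 5r + 6 = 0, which factors as (r - 3)(r - 2) = 0.
So the roots are 3 and 2. Since |3| > |2| and the coefficient of 3^m is non-zero, the ratio tends to 3.

3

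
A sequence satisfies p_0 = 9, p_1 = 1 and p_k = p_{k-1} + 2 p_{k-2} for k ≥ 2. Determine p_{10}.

p_2 = 1 + 2·9 = 19
p_3 = 19 + 2·1 = 21
p_4 = 21 + 2·19 = 59
p_5 = 59 + 2·21 = 101
p_6 = 101 + 2·59 = 219
p_7 = 219 + 2·101 = 421
p_8 = 421 + 2·219 = 859
p_9 = 859 + 2·421 = 1701
p_{10} = 1701 + 2·859 = 3419

3419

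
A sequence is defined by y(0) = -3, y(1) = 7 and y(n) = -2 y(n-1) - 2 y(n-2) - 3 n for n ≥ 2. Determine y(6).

44

y(2) = -2*7 - 2*(-3) - 6 = -14
y(3) = -2*(-14) - 2*7 - 9 = 5
y(4) = -2*5 - 2*(-14) - 12 = 6
y(5) = -2*6 - 2*5 - 15 = -37
y(6) = -2*(-37) - 2*6 - 18 = 44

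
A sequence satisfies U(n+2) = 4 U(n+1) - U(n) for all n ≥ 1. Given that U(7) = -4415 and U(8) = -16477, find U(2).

Rearranging, U(n-2) = -(U(n) - 4 U(n-1)).
U(6) = -(-16477 - 4·(-4415)) = -1183
U(5) = -(-4415 - 4·(-1183)) = -317
U(4) = -(-1183 - 4·(-317)) = -85
U(3) = -(-317 - 4·(-85)) = -23
U(2) = -(-85 - 4·(-23)) = -7

-7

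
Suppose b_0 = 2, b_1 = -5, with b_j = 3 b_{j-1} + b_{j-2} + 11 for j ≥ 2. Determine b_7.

451

b_2 = 3(-5) + 2 + 11 = -2
b_3 = 3(-2) + (-5) + 11 = 0
b_4 = 3(0) + (-2) + 11 = 9
b_5 = 3(9) + 0 + 11 = 38
b_6 = 3(38) + 9 + 11 = 134
b_7 = 3(134) + 38 + 11 = 451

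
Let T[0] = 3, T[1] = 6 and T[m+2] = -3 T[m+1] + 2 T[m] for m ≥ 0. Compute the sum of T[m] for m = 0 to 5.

477

T[2] = -3*6 + 2*3 = -12
T[3] = -3*(-12) + 2*6 = 48
T[4] = -3*48 + 2*(-12) = -168
T[5] = -3*(-168) + 2*48 = 600
Sum = 3 + 6 + (-12) + 48 + (-168) + 600 = 477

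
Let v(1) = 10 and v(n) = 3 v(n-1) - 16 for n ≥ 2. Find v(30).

137260754729774

The fixed point is -16/(1 - 3) = 8, so v(n) - 8 = 3(v(n-1) - 8).
Hence v(n) = 2·3^{n-1} + 8.
v(30) = 2·3^{29} + 8 = 2·68630377364883 + 8 = 137260754729774.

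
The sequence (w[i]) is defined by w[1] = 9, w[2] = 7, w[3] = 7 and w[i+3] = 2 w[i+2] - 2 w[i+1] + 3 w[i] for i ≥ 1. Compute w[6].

89

w[4] = 2·7 - 2·7 + 3·9 = 27
w[5] = 2·27 - 2·7 + 3·7 = 61
w[6] = 2·61 - 2·27 + 3·7 = 89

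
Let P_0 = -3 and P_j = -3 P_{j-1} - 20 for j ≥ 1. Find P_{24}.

The fixed point is -20/(1 + 3) = -5, so P_j + 5 = -3(P_{j-1} + 5).
Hence P_j = 2·(-3)^j - 5.
P_{24} = 2·(-3)^{24} - 5 = 2·282429536481 - 5 = 564859072957.

564859072957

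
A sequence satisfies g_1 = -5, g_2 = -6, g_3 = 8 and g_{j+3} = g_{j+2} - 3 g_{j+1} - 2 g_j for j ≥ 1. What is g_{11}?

-1432

g_4 = 8 - 3(-6) - 2(-5) = 36
g_5 = 36 - 3(8) - 2(-6) = 24
g_6 = 24 - 3(36) - 2(8) = -100
g_7 = (-100) - 3(24) - 2(36) = -244
g_8 = (-244) - 3(-100) - 2(24) = 8
g_9 = 8 - 3(-244) - 2(-100) = 940
g_{10} = 940 - 3(8) - 2(-244) = 1404
g_{11} = 1404 - 3(940) - 2(8) = -1432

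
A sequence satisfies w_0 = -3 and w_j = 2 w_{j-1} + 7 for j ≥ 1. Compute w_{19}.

The fixed point is 7/(1 - 2) = -7, so w_j + 7 = 2(w_{j-1} + 7).
Hence w_j = 4·2^j - 7.
w_{19} = 4·2^{19} - 7 = 4·524288 - 7 = 2097145.

2097145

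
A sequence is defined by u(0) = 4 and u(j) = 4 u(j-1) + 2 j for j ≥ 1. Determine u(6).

20020

u(1) = 4(4) + 2 = 18
u(2) = 4(18) + 4 = 76
u(3) = 4(76) + 6 = 310
u(4) = 4(310) + 8 = 1248
u(5) = 4(1248) + 10 = 5002
u(6) = 4(5002) + 12 = 20020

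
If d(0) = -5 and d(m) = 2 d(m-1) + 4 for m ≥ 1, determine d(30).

-1073741828

The fixed point is 4/(1 - 2) = -4, so d(m) + 4 = 2(d(m-1) + 4).
Hence d(m) = -1·2^m - 4.
d(30) = -1·2^{30} - 4 = -1·1073741824 - 4 = -1073741828.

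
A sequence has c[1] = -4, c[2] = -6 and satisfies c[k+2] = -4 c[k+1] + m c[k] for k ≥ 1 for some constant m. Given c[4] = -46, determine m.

5

c[3] = 24 - 4m
c[4] = -96 + 10m
So -96 + 10m = -46, giving m = 5.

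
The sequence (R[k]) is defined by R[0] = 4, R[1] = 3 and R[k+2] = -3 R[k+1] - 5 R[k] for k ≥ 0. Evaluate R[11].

35997

R[2] = -3(3) - 5(4) = -29
R[3] = -3(-29) - 5(3) = 72
R[4] = -3(72) - 5(-29) = -71
R[5] = -3(-71) - 5(72) = -147
R[6] = -3(-147) - 5(-71) = 796
R[7] = -3(796) - 5(-147) = -1653
R[8] = -3(-1653) - 5(796) = 979
R[9] = -3(979) - 5(-1653) = 5328
R[10] = -3(5328) - 5(979) = -20879
R[11] = -3(-20879) - 5(5328) = 35997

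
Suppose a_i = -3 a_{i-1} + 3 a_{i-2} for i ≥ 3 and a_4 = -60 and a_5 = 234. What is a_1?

4

Rearranging, a_{i-2} = (a_i + 3 a_{i-1}) / 3.
a_3 = (234 + 3(-60)) / 3 = 54/3 = 18
a_2 = (-60 + 3(18)) / 3 = -6/3 = -2
a_1 = (18 + 3(-2)) / 3 = 12/3 = 4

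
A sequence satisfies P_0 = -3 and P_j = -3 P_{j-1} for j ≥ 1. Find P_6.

P_1 = -3(-3) = 9
P_2 = -3(9) = -27
P_3 = -3(-27) = 81
P_4 = -3(81) = -243
P_5 = -3(-243) = 729
P_6 = -3(729) = -2187

-2187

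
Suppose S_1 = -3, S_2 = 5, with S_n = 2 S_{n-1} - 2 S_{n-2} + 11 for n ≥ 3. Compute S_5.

67

S_3 = 2*5 - 2*(-3) + 11 = 27
S_4 = 2*27 - 2*5 + 11 = 55
S_5 = 2*55 - 2*27 + 11 = 67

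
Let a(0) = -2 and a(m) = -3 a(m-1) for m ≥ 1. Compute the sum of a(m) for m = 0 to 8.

a(1) = -3*(-2) = 6
a(2) = -3*6 = -18
a(3) = -3*(-18) = 54
a(4) = -3*54 = -162
a(5) = -3*(-162) = 486
a(6) = -3*486 = -1458
a(7) = -3*(-1458) = 4374
a(8) = -3*4374 = -13122
Sum = (-2) + 6 + (-18) + 54 + (-162) + 486 + (-1458) + 4374 + (-13122) = -9842

-9842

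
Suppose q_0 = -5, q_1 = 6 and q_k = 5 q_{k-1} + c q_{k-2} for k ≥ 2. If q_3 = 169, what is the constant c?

-1

q_2 = 30 - 5c
q_3 = 150 - 19c
So 150 - 19c = 169, giving c = -1.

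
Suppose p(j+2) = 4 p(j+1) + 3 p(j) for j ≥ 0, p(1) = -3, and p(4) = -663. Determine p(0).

-7

Let p(0) = v.
p(2) = -12 + 3v
p(3) = -57 + 12v
p(4) = -264 + 57v
So -264 + 57v = -663, giving v = -7.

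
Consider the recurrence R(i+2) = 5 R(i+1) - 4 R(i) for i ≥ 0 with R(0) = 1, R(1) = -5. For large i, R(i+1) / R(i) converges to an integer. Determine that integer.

4

The characteristic equation is r^2 - 5r + 4 = 0, which factors as (r - 4)(r - 1) = 0.
So the roots are 4 and 1. Since |4| > |1| and the coefficient of 4^i is non-zero, the ratio tends to 4.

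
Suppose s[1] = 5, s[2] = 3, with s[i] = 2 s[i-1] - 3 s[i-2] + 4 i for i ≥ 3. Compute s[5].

s[3] = 2·3 - 3·5 + 12 = 3
s[4] = 2·3 - 3·3 + 16 = 13
s[5] = 2·13 - 3·3 + 20 = 37

37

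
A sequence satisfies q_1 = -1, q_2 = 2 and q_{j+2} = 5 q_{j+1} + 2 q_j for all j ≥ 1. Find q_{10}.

1056212

q_3 = 5(2) + 2(-1) = 8
q_4 = 5(8) + 2(2) = 44
q_5 = 5(44) + 2(8) = 236
q_6 = 5(236) + 2(44) = 1268
q_7 = 5(1268) + 2(236) = 6812
q_8 = 5(6812) + 2(1268) = 36596
q_9 = 5(36596) + 2(6812) = 196604
q_{10} = 5(196604) + 2(36596) = 1056212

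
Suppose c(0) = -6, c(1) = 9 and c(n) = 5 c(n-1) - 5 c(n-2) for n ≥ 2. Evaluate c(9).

c(2) = 5*9 - 5*(-6) = 75
c(3) = 5*75 - 5*9 = 330
c(4) = 5*330 - 5*75 = 1275
c(5) = 5*1275 - 5*330 = 4725
c(6) = 5*4725 - 5*1275 = 17250
c(7) = 5*17250 - 5*4725 = 62625
c(8) = 5*62625 - 5*17250 = 226875
c(9) = 5*226875 - 5*62625 = 821250

821250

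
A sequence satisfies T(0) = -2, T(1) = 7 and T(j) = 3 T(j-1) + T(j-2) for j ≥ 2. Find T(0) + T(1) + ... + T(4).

T(2) = 3*7 + (-2) = 19
T(3) = 3*19 + 7 = 64
T(4) = 3*64 + 19 = 211
Sum = (-2) + 7 + 19 + 64 + 211 = 299

299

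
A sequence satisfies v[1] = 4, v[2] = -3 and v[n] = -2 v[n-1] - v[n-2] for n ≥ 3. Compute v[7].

-2

v[3] = -2*(-3) - 4 = 2
v[4] = -2*2 - (-3) = -1
v[5] = -2*(-1) - 2 = 0
v[6] = -2*0 - (-1) = 1
v[7] = -2*1 - 0 = -2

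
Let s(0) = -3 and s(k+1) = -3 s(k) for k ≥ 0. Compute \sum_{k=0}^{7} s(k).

4920

s(1) = -3·(-3) = 9
s(2) = -3·9 = -27
s(3) = -3·(-27) = 81
s(4) = -3·81 = -243
s(5) = -3·(-243) = 729
s(6) = -3·729 = -2187
s(7) = -3·(-2187) = 6561
Sum = (-3) + 9 + (-27) + 81 + (-243) + 729 + (-2187) + 6561 = 4920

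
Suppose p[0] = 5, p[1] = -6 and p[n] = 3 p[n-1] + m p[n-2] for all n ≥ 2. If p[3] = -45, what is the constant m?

p[2] = -18 + 5m
p[3] = -54 + 9m
So -54 + 9m = -45, giving m = 1.

1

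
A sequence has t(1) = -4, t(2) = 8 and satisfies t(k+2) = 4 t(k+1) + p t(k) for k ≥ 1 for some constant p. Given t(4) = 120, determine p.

t(3) = 32 - 4p
t(4) = 128 - 8p
So 128 - 8p = 120, giving p = 1.

1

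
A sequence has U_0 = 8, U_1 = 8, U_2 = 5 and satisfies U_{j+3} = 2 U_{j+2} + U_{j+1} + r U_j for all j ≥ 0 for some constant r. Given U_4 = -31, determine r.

U_3 = 18 + 8r
U_4 = 41 + 24r
So 41 + 24r = -31, giving r = -3.

-3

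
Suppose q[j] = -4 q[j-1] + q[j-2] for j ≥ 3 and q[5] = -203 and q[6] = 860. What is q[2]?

4

Rearranging, q[j-2] = q[j] + 4 q[j-1].
q[4] = 860 + 4(-203) = 48
q[3] = -203 + 4(48) = -11
q[2] = 48 + 4(-11) = 4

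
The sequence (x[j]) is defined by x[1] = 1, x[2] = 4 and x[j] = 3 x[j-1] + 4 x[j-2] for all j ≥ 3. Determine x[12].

4194304

x[3] = 3·4 + 4·1 = 16
x[4] = 3·16 + 4·4 = 64
x[5] = 3·64 + 4·16 = 256
x[6] = 3·256 + 4·64 = 1024
x[7] = 3·1024 + 4·256 = 4096
x[8] = 3·4096 + 4·1024 = 16384
x[9] = 3·16384 + 4·4096 = 65536
x[10] = 3·65536 + 4·16384 = 262144
x[11] = 3·262144 + 4·65536 = 1048576
x[12] = 3·1048576 + 4·262144 = 4194304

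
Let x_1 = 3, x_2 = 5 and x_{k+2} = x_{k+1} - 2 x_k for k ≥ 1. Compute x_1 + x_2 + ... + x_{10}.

-88

x_3 = 5 - 2(3) = -1
x_4 = (-1) - 2(5) = -11
x_5 = (-11) - 2(-1) = -9
x_6 = (-9) - 2(-11) = 13
x_7 = 13 - 2(-9) = 31
x_8 = 31 - 2(13) = 5
x_9 = 5 - 2(31) = -57
x_{10} = (-57) - 2(5) = -67
Sum = 3 + 5 + (-1) + (-11) + (-9) + 13 + 31 + 5 + (-57) + (-67) = -88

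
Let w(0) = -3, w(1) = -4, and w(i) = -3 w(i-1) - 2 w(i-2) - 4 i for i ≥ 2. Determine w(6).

294

w(2) = -3*(-4) - 2*(-3) - 8 = 10
w(3) = -3*10 - 2*(-4) - 12 = -34
w(4) = -3*(-34) - 2*10 - 16 = 66
w(5) = -3*66 - 2*(-34) - 20 = -150
w(6) = -3*(-150) - 2*66 - 24 = 294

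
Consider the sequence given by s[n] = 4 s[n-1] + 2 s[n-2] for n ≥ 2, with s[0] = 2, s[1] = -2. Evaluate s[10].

-683584

s[2] = 4(-2) + 2(2) = -4
s[3] = 4(-4) + 2(-2) = -20
s[4] = 4(-20) + 2(-4) = -88
s[5] = 4(-88) + 2(-20) = -392
s[6] = 4(-392) + 2(-88) = -1744
s[7] = 4(-1744) + 2(-392) = -7760
s[8] = 4(-7760) + 2(-1744) = -34528
s[9] = 4(-34528) + 2(-7760) = -153632
s[10] = 4(-153632) + 2(-34528) = -683584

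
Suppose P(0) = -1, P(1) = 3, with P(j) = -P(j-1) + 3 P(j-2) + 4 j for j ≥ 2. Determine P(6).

P(2) = -3 + 3·(-1) + 8 = 2
P(3) = -2 + 3·3 + 12 = 19
P(4) = -19 + 3·2 + 16 = 3
P(5) = -3 + 3·19 + 20 = 74
P(6) = -74 + 3·3 + 24 = -41

-41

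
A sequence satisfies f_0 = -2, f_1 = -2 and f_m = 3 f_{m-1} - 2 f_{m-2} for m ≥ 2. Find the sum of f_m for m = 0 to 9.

f_2 = 3*(-2) - 2*(-2) = -2
f_3 = 3*(-2) - 2*(-2) = -2
f_4 = 3*(-2) - 2*(-2) = -2
f_5 = 3*(-2) - 2*(-2) = -2
f_6 = 3*(-2) - 2*(-2) = -2
f_7 = 3*(-2) - 2*(-2) = -2
f_8 = 3*(-2) - 2*(-2) = -2
f_9 = 3*(-2) - 2*(-2) = -2
Sum = (-2) + (-2) + (-2) + (-2) + (-2) + (-2) + (-2) + (-2) + (-2) + (-2) = -20

-20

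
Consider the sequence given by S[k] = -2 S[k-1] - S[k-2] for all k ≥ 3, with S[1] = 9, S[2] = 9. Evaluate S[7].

S[3] = -2(9) - 9 = -27
S[4] = -2(-27) - 9 = 45
S[5] = -2(45) - (-27) = -63
S[6] = -2(-63) - 45 = 81
S[7] = -2(81) - (-63) = -99

-99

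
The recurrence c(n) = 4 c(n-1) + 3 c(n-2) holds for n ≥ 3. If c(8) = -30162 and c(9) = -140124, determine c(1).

Rearranging, c(n-2) = (c(n) - 4 c(n-1)) / 3.
c(7) = (-140124 - 4(-30162)) / 3 = -19476/3 = -6492
c(6) = (-30162 - 4(-6492)) / 3 = -4194/3 = -1398
c(5) = (-6492 - 4(-1398)) / 3 = -900/3 = -300
c(4) = (-1398 - 4(-300)) / 3 = -198/3 = -66
c(3) = (-300 - 4(-66)) / 3 = -36/3 = -12
c(2) = (-66 - 4(-12)) / 3 = -18/3 = -6
c(1) = (-12 - 4(-6)) / 3 = 12/3 = 4

4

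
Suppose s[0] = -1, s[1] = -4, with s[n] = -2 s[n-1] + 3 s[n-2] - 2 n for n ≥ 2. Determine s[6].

373

s[2] = -2·(-4) + 3·(-1) - 4 = 1
s[3] = -2·1 + 3·(-4) - 6 = -20
s[4] = -2·(-20) + 3·1 - 8 = 35
s[5] = -2·35 + 3·(-20) - 10 = -140
s[6] = -2·(-140) + 3·35 - 12 = 373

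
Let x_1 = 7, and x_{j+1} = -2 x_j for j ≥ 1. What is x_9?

x_2 = -2*7 = -14
x_3 = -2*(-14) = 28
x_4 = -2*28 = -56
x_5 = -2*(-56) = 112
x_6 = -2*112 = -224
x_7 = -2*(-224) = 448
x_8 = -2*448 = -896
x_9 = -2*(-896) = 1792

1792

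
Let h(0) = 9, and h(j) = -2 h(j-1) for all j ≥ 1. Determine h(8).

2304

h(1) = -2·9 = -18
h(2) = -2·(-18) = 36
h(3) = -2·36 = -72
h(4) = -2·(-72) = 144
h(5) = -2·144 = -288
h(6) = -2·(-288) = 576
h(7) = -2·576 = -1152
h(8) = -2·(-1152) = 2304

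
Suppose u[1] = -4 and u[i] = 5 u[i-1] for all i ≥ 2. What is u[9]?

u[2] = 5(-4) = -20
u[3] = 5(-20) = -100
u[4] = 5(-100) = -500
u[5] = 5(-500) = -2500
u[6] = 5(-2500) = -12500
u[7] = 5(-12500) = -62500
u[8] = 5(-62500) = -312500
u[9] = 5(-312500) = -1562500

-1562500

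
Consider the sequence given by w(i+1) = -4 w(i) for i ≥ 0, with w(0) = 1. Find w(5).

-1024

w(1) = -4*1 = -4
w(2) = -4*(-4) = 16
w(3) = -4*16 = -64
w(4) = -4*(-64) = 256
w(5) = -4*256 = -1024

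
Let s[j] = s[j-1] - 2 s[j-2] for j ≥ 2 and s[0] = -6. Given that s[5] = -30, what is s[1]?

-6

Let s[1] = w.
s[2] = 12 + w
s[3] = 12 - w
s[4] = -12 - 3w
s[5] = -36 - w
So -36 - w = -30, giving w = -6.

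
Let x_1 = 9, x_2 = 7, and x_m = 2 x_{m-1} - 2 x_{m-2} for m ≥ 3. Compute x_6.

-28

x_3 = 2(7) - 2(9) = -4
x_4 = 2(-4) - 2(7) = -22
x_5 = 2(-22) - 2(-4) = -36
x_6 = 2(-36) - 2(-22) = -28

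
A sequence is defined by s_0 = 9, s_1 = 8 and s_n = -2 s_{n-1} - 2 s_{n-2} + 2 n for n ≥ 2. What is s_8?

140

s_2 = -2·8 - 2·9 + 4 = -30
s_3 = -2·(-30) - 2·8 + 6 = 50
s_4 = -2·50 - 2·(-30) + 8 = -32
s_5 = -2·(-32) - 2·50 + 10 = -26
s_6 = -2·(-26) - 2·(-32) + 12 = 128
s_7 = -2·128 - 2·(-26) + 14 = -190
s_8 = -2·(-190) - 2·128 + 16 = 140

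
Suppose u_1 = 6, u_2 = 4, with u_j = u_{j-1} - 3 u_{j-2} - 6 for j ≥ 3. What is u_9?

u_3 = 4 - 3*6 - 6 = -20
u_4 = (-20) - 3*4 - 6 = -38
u_5 = (-38) - 3*(-20) - 6 = 16
u_6 = 16 - 3*(-38) - 6 = 124
u_7 = 124 - 3*16 - 6 = 70
u_8 = 70 - 3*124 - 6 = -308
u_9 = (-308) - 3*70 - 6 = -524

-524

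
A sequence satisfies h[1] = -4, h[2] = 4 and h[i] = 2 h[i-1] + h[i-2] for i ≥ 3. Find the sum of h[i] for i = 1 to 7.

276

h[3] = 2(4) + (-4) = 4
h[4] = 2(4) + 4 = 12
h[5] = 2(12) + 4 = 28
h[6] = 2(28) + 12 = 68
h[7] = 2(68) + 28 = 164
Sum = (-4) + 4 + 4 + 12 + 28 + 68 + 164 = 276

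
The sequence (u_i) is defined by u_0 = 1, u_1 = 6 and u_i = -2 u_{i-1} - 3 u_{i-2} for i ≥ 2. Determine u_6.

u_2 = -2(6) - 3(1) = -15
u_3 = -2(-15) - 3(6) = 12
u_4 = -2(12) - 3(-15) = 21
u_5 = -2(21) - 3(12) = -78
u_6 = -2(-78) - 3(21) = 93

93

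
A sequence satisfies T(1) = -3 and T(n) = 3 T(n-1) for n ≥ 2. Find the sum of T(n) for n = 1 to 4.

-120

T(2) = 3·(-3) = -9
T(3) = 3·(-9) = -27
T(4) = 3·(-27) = -81
Sum = (-3) + (-9) + (-27) + (-81) = -120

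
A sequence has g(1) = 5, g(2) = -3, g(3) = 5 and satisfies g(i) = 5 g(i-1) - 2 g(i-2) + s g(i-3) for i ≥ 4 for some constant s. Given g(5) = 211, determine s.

3

g(4) = 31 + 5s
g(5) = 145 + 22s
So 145 + 22s = 211, giving s = 3.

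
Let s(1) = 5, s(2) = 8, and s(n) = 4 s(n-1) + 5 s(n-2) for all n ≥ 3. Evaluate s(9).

s(3) = 4·8 + 5·5 = 57
s(4) = 4·57 + 5·8 = 268
s(5) = 4·268 + 5·57 = 1357
s(6) = 4·1357 + 5·268 = 6768
s(7) = 4·6768 + 5·1357 = 33857
s(8) = 4·33857 + 5·6768 = 169268
s(9) = 4·169268 + 5·33857 = 846357

846357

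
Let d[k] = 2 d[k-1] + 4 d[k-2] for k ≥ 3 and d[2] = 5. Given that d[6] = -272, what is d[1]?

-7

Let d[1] = z.
d[3] = 10 + 4z
d[4] = 40 + 8z
d[5] = 120 + 32z
d[6] = 400 + 96z
So 400 + 96z = -272, giving z = -7.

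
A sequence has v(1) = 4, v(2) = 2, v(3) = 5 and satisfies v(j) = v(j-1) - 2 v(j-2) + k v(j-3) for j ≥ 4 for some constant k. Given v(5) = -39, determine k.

-5

v(4) = 1 + 4k
v(5) = -9 + 6k
So -9 + 6k = -39, giving k = -5.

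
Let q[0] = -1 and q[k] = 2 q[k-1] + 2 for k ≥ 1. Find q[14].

16382

The fixed point is 2/(1 - 2) = -2, so q[k] + 2 = 2(q[k-1] + 2).
Hence q[k] = 1·2^k - 2.
q[14] = 1·2^{14} - 2 = 1·16384 - 2 = 16382.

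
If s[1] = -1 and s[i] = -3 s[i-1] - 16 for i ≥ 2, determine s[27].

The fixed point is -16/(1 + 3) = -4, so s[i] + 4 = -3(s[i-1] + 4).
Hence s[i] = 3·(-3)^{i-1} - 4.
s[27] = 3·(-3)^{26} - 4 = 3·2541865828329 - 4 = 7625597484983.

7625597484983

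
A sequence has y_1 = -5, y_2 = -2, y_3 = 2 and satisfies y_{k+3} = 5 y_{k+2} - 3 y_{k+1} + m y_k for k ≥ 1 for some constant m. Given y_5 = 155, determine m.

-3

y_4 = 16 - 5m
y_5 = 74 - 27m
So 74 - 27m = 155, giving m = -3.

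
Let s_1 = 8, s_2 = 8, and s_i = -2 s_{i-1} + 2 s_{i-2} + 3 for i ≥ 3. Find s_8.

443

s_3 = -2·8 + 2·8 + 3 = 3
s_4 = -2·3 + 2·8 + 3 = 13
s_5 = -2·13 + 2·3 + 3 = -17
s_6 = -2·(-17) + 2·13 + 3 = 63
s_7 = -2·63 + 2·(-17) + 3 = -157
s_8 = -2·(-157) + 2·63 + 3 = 443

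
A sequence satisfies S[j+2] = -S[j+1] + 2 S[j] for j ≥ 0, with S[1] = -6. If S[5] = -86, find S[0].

2

Let S[0] = y.
S[2] = 6 + 2y
S[3] = -18 - 2y
S[4] = 30 + 6y
S[5] = -66 - 10y
So -66 - 10y = -86, giving y = 2.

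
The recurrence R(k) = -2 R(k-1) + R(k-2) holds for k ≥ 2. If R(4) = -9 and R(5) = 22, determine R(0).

3

Rearranging, R(k-2) = R(k) + 2 R(k-1).
R(3) = 22 + 2(-9) = 4
R(2) = -9 + 2(4) = -1
R(1) = 4 + 2(-1) = 2
R(0) = -1 + 2(2) = 3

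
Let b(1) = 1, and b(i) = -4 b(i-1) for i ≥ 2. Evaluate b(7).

4096

b(2) = -4*1 = -4
b(3) = -4*(-4) = 16
b(4) = -4*16 = -64
b(5) = -4*(-64) = 256
b(6) = -4*256 = -1024
b(7) = -4*(-1024) = 4096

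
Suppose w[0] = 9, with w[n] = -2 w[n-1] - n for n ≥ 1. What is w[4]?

146

w[1] = -2·9 - 1 = -19
w[2] = -2·(-19) - 2 = 36
w[3] = -2·36 - 3 = -75
w[4] = -2·(-75) - 4 = 146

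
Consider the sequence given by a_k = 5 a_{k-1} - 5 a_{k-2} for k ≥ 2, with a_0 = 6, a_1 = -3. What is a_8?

-148125

a_2 = 5·(-3) - 5·6 = -45
a_3 = 5·(-45) - 5·(-3) = -210
a_4 = 5·(-210) - 5·(-45) = -825
a_5 = 5·(-825) - 5·(-210) = -3075
a_6 = 5·(-3075) - 5·(-825) = -11250
a_7 = 5·(-11250) - 5·(-3075) = -40875
a_8 = 5·(-40875) - 5·(-11250) = -148125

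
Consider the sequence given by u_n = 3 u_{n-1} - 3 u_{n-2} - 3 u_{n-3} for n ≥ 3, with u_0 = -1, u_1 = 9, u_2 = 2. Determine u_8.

u_3 = 3*2 - 3*9 - 3*(-1) = -18
u_4 = 3*(-18) - 3*2 - 3*9 = -87
u_5 = 3*(-87) - 3*(-18) - 3*2 = -213
u_6 = 3*(-213) - 3*(-87) - 3*(-18) = -324
u_7 = 3*(-324) - 3*(-213) - 3*(-87) = -72
u_8 = 3*(-72) - 3*(-324) - 3*(-213) = 1395

1395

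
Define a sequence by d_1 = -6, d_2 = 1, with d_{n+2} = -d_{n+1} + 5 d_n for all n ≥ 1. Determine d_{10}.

d_3 = -1 + 5·(-6) = -31
d_4 = -(-31) + 5·1 = 36
d_5 = -36 + 5·(-31) = -191
d_6 = -(-191) + 5·36 = 371
d_7 = -371 + 5·(-191) = -1326
d_8 = -(-1326) + 5·371 = 3181
d_9 = -3181 + 5·(-1326) = -9811
d_{10} = -(-9811) + 5·3181 = 25716

25716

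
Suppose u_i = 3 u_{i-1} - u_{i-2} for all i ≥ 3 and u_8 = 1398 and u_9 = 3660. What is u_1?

Rearranging, u_{i-2} = -(u_i - 3 u_{i-1}).
u_7 = -(3660 - 3(1398)) = 534
u_6 = -(1398 - 3(534)) = 204
u_5 = -(534 - 3(204)) = 78
u_4 = -(204 - 3(78)) = 30
u_3 = -(78 - 3(30)) = 12
u_2 = -(30 - 3(12)) = 6
u_1 = -(12 - 3(6)) = 6

6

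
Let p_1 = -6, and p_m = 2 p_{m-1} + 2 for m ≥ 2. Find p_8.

p_2 = 2*(-6) + 2 = -10
p_3 = 2*(-10) + 2 = -18
p_4 = 2*(-18) + 2 = -34
p_5 = 2*(-34) + 2 = -66
p_6 = 2*(-66) + 2 = -130
p_7 = 2*(-130) + 2 = -258
p_8 = 2*(-258) + 2 = -514

-514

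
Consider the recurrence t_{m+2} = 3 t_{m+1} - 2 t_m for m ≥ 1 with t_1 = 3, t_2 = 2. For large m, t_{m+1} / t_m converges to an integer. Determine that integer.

2

The characteristic equation is r^2 - 3r + 2 = 0, which factors as (r - 2)(r - 1) = 0.
So the roots are 2 and 1. Since |2| > |1| and the coefficient of 2^m is non-zero, the ratio tends to 2.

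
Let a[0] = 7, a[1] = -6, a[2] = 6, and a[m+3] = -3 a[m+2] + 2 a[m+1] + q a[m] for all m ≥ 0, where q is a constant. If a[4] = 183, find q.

-3

a[3] = -30 + 7q
a[4] = 102 - 27q
So 102 - 27q = 183, giving q = -3.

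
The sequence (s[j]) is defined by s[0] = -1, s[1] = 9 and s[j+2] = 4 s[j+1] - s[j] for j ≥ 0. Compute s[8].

s[2] = 4(9) - (-1) = 37
s[3] = 4(37) - 9 = 139
s[4] = 4(139) - 37 = 519
s[5] = 4(519) - 139 = 1937
s[6] = 4(1937) - 519 = 7229
s[7] = 4(7229) - 1937 = 26979
s[8] = 4(26979) - 7229 = 100687

100687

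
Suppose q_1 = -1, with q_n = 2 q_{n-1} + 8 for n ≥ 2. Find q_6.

216

q_2 = 2(-1) + 8 = 6
q_3 = 2(6) + 8 = 20
q_4 = 2(20) + 8 = 48
q_5 = 2(48) + 8 = 104
q_6 = 2(104) + 8 = 216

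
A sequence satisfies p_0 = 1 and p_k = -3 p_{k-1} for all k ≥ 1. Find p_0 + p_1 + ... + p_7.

-1640

p_1 = -3(1) = -3
p_2 = -3(-3) = 9
p_3 = -3(9) = -27
p_4 = -3(-27) = 81
p_5 = -3(81) = -243
p_6 = -3(-243) = 729
p_7 = -3(729) = -2187
Sum = 1 + (-3) + 9 + (-27) + 81 + (-243) + 729 + (-2187) = -1640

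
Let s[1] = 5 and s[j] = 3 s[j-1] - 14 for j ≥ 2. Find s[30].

The fixed point is -14/(1 - 3) = 7, so s[j] - 7 = 3(s[j-1] - 7).
Hence s[j] = -2·3^{j-1} + 7.
s[30] = -2·3^{29} + 7 = -2·68630377364883 + 7 = -137260754729759.

-137260754729759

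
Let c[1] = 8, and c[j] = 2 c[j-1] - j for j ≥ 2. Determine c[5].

87

c[2] = 2*8 - 2 = 14
c[3] = 2*14 - 3 = 25
c[4] = 2*25 - 4 = 46
c[5] = 2*46 - 5 = 87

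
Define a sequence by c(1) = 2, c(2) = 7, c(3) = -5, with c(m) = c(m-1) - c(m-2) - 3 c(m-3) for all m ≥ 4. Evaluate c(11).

-1021

c(4) = (-5) - 7 - 3(2) = -18
c(5) = (-18) - (-5) - 3(7) = -34
c(6) = (-34) - (-18) - 3(-5) = -1
c(7) = (-1) - (-34) - 3(-18) = 87
c(8) = 87 - (-1) - 3(-34) = 190
c(9) = 190 - 87 - 3(-1) = 106
c(10) = 106 - 190 - 3(87) = -345
c(11) = (-345) - 106 - 3(190) = -1021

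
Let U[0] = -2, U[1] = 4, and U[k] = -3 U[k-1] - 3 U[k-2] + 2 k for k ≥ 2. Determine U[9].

U[2] = -3·4 - 3·(-2) + 4 = -2
U[3] = -3·(-2) - 3·4 + 6 = 0
U[4] = -3·0 - 3·(-2) + 8 = 14
U[5] = -3·14 - 3·0 + 10 = -32
U[6] = -3·(-32) - 3·14 + 12 = 66
U[7] = -3·66 - 3·(-32) + 14 = -88
U[8] = -3·(-88) - 3·66 + 16 = 82
U[9] = -3·82 - 3·(-88) + 18 = 36

36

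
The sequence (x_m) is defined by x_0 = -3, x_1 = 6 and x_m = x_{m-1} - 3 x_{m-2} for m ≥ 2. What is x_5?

x_2 = 6 - 3·(-3) = 15
x_3 = 15 - 3·6 = -3
x_4 = (-3) - 3·15 = -48
x_5 = (-48) - 3·(-3) = -39

-39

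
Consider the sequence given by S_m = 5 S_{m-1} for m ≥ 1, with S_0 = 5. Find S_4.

S_1 = 5·5 = 25
S_2 = 5·25 = 125
S_3 = 5·125 = 625
S_4 = 5·625 = 3125

3125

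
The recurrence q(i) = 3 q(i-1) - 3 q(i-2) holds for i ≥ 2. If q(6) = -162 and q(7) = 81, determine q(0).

6

Rearranging, q(i-2) = (q(i) - 3 q(i-1)) / -3.
q(5) = (81 - 3·(-162)) / -3 = 567/-3 = -189
q(4) = (-162 - 3·(-189)) / -3 = 405/-3 = -135
q(3) = (-189 - 3·(-135)) / -3 = 216/-3 = -72
q(2) = (-135 - 3·(-72)) / -3 = 81/-3 = -27
q(1) = (-72 - 3·(-27)) / -3 = 9/-3 = -3
q(0) = (-27 - 3·(-3)) / -3 = -18/-3 = 6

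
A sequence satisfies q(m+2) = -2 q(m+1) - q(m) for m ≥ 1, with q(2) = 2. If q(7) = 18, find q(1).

-6

Let q(1) = x.
q(3) = -4 - x
q(4) = 6 + 2x
q(5) = -8 - 3x
q(6) = 10 + 4x
q(7) = -12 - 5x
So -12 - 5x = 18, giving x = -6.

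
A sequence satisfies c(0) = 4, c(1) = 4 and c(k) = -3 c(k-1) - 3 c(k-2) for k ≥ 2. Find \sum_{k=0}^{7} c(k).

-136

c(2) = -3·4 - 3·4 = -24
c(3) = -3·(-24) - 3·4 = 60
c(4) = -3·60 - 3·(-24) = -108
c(5) = -3·(-108) - 3·60 = 144
c(6) = -3·144 - 3·(-108) = -108
c(7) = -3·(-108) - 3·144 = -108
Sum = 4 + 4 + (-24) + 60 + (-108) + 144 + (-108) + (-108) = -136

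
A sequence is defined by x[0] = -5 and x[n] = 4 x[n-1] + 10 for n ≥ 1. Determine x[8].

-109230

x[1] = 4(-5) + 10 = -10
x[2] = 4(-10) + 10 = -30
x[3] = 4(-30) + 10 = -110
x[4] = 4(-110) + 10 = -430
x[5] = 4(-430) + 10 = -1710
x[6] = 4(-1710) + 10 = -6830
x[7] = 4(-6830) + 10 = -27310
x[8] = 4(-27310) + 10 = -109230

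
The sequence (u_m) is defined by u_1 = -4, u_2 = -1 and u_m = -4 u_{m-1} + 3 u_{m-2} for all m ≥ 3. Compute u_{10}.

301583

u_3 = -4·(-1) + 3·(-4) = -8
u_4 = -4·(-8) + 3·(-1) = 29
u_5 = -4·29 + 3·(-8) = -140
u_6 = -4·(-140) + 3·29 = 647
u_7 = -4·647 + 3·(-140) = -3008
u_8 = -4·(-3008) + 3·647 = 13973
u_9 = -4·13973 + 3·(-3008) = -64916
u_{10} = -4·(-64916) + 3·13973 = 301583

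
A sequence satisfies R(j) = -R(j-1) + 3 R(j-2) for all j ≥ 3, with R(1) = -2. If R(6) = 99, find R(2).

Let R(2) = w.
R(3) = -6 - w
R(4) = 6 + 4w
R(5) = -24 - 7w
R(6) = 42 + 19w
So 42 + 19w = 99, giving w = 3.

3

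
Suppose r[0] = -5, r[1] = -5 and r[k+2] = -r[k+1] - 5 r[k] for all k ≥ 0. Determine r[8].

r[2] = -(-5) - 5(-5) = 30
r[3] = -30 - 5(-5) = -5
r[4] = -(-5) - 5(30) = -145
r[5] = -(-145) - 5(-5) = 170
r[6] = -170 - 5(-145) = 555
r[7] = -555 - 5(170) = -1405
r[8] = -(-1405) - 5(555) = -1370

-1370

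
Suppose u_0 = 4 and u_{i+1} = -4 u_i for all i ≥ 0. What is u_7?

-65536

u_1 = -4·4 = -16
u_2 = -4·(-16) = 64
u_3 = -4·64 = -256
u_4 = -4·(-256) = 1024
u_5 = -4·1024 = -4096
u_6 = -4·(-4096) = 16384
u_7 = -4·16384 = -65536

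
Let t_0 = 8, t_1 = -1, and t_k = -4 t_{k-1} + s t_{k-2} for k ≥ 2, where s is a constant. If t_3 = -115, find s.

t_2 = 4 + 8s
t_3 = -16 - 33s
So -16 - 33s = -115, giving s = 3.

3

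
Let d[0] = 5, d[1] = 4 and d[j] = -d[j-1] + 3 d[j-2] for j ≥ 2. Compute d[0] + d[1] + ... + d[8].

d[2] = -4 + 3·5 = 11
d[3] = -11 + 3·4 = 1
d[4] = -1 + 3·11 = 32
d[5] = -32 + 3·1 = -29
d[6] = -(-29) + 3·32 = 125
d[7] = -125 + 3·(-29) = -212
d[8] = -(-212) + 3·125 = 587
Sum = 5 + 4 + 11 + 1 + 32 + (-29) + 125 + (-212) + 587 = 524

524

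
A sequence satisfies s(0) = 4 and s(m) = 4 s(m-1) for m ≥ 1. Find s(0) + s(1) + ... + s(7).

s(1) = 4·4 = 16
s(2) = 4·16 = 64
s(3) = 4·64 = 256
s(4) = 4·256 = 1024
s(5) = 4·1024 = 4096
s(6) = 4·4096 = 16384
s(7) = 4·16384 = 65536
Sum = 4 + 16 + 64 + 256 + 1024 + 4096 + 16384 + 65536 = 87380

87380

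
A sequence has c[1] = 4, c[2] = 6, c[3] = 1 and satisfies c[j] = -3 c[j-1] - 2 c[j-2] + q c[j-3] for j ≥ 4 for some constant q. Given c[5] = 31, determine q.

c[4] = -15 + 4q
c[5] = 43 - 6q
So 43 - 6q = 31, giving q = 2.

2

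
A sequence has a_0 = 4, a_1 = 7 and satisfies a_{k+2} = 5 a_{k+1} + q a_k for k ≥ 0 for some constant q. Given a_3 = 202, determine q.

1

a_2 = 35 + 4q
a_3 = 175 + 27q
So 175 + 27q = 202, giving q = 1.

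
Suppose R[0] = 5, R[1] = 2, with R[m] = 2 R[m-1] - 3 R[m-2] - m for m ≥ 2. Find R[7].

221

R[2] = 2(2) - 3(5) - 2 = -13
R[3] = 2(-13) - 3(2) - 3 = -35
R[4] = 2(-35) - 3(-13) - 4 = -35
R[5] = 2(-35) - 3(-35) - 5 = 30
R[6] = 2(30) - 3(-35) - 6 = 159
R[7] = 2(159) - 3(30) - 7 = 221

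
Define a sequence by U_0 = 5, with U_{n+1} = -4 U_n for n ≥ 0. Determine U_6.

U_1 = -4·5 = -20
U_2 = -4·(-20) = 80
U_3 = -4·80 = -320
U_4 = -4·(-320) = 1280
U_5 = -4·1280 = -5120
U_6 = -4·(-5120) = 20480

20480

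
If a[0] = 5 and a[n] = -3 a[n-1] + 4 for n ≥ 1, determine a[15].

The fixed point is 4/(1 + 3) = 1, so a[n] - 1 = -3(a[n-1] - 1).
Hence a[n] = 4·(-3)^n + 1.
a[15] = 4·(-3)^{15} + 1 = 4·-14348907 + 1 = -57395627.

-57395627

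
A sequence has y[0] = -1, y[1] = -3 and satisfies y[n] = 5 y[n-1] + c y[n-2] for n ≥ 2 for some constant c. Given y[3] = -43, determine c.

y[2] = -15 - c
y[3] = -75 - 8c
So -75 - 8c = -43, giving c = -4.

-4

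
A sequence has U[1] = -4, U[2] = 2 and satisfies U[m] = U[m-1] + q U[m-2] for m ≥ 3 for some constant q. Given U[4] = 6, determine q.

U[3] = 2 - 4q
U[4] = 2 - 2q
So 2 - 2q = 6, giving q = -2.

-2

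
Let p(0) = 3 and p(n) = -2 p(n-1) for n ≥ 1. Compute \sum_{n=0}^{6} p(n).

129

p(1) = -2·3 = -6
p(2) = -2·(-6) = 12
p(3) = -2·12 = -24
p(4) = -2·(-24) = 48
p(5) = -2·48 = -96
p(6) = -2·(-96) = 192
Sum = 3 + (-6) + 12 + (-24) + 48 + (-96) + 192 = 129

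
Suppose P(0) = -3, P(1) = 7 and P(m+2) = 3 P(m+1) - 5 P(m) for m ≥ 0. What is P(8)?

-36

P(2) = 3·7 - 5·(-3) = 36
P(3) = 3·36 - 5·7 = 73
P(4) = 3·73 - 5·36 = 39
P(5) = 3·39 - 5·73 = -248
P(6) = 3·(-248) - 5·39 = -939
P(7) = 3·(-939) - 5·(-248) = -1577
P(8) = 3·(-1577) - 5·(-939) = -36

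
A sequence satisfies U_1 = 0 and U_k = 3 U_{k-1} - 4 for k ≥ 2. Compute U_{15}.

-9565936

The fixed point is -4/(1 - 3) = 2, so U_k - 2 = 3(U_{k-1} - 2).
Hence U_k = -2·3^{k-1} + 2.
U_{15} = -2·3^{14} + 2 = -2·4782969 + 2 = -9565936.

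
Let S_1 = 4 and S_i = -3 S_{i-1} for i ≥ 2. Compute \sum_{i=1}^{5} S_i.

244

S_2 = -3(4) = -12
S_3 = -3(-12) = 36
S_4 = -3(36) = -108
S_5 = -3(-108) = 324
Sum = 4 + (-12) + 36 + (-108) + 324 = 244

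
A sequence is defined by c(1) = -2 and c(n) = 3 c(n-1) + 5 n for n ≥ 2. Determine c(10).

83624

c(2) = 3*(-2) + 10 = 4
c(3) = 3*4 + 15 = 27
c(4) = 3*27 + 20 = 101
c(5) = 3*101 + 25 = 328
c(6) = 3*328 + 30 = 1014
c(7) = 3*1014 + 35 = 3077
c(8) = 3*3077 + 40 = 9271
c(9) = 3*9271 + 45 = 27858
c(10) = 3*27858 + 50 = 83624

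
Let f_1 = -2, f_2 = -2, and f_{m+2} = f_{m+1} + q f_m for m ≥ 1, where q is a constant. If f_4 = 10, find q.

-3

f_3 = -2 - 2q
f_4 = -2 - 4q
So -2 - 4q = 10, giving q = -3.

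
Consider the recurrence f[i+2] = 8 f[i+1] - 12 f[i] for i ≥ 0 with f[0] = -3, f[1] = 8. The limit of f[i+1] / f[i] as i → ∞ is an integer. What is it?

The characteristic equation is r^2 - 8r + 12 = 0, which factors as (r - 6)(r - 2) = 0.
So the roots are 6 and 2. Since |6| > |2| and the coefficient of 6^i is non-zero, the ratio tends to 6.

6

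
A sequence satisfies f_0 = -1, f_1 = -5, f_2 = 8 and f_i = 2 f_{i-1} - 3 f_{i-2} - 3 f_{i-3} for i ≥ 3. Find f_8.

-577

f_3 = 2(8) - 3(-5) - 3(-1) = 34
f_4 = 2(34) - 3(8) - 3(-5) = 59
f_5 = 2(59) - 3(34) - 3(8) = -8
f_6 = 2(-8) - 3(59) - 3(34) = -295
f_7 = 2(-295) - 3(-8) - 3(59) = -743
f_8 = 2(-743) - 3(-295) - 3(-8) = -577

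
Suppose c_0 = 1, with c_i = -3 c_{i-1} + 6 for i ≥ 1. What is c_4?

c_1 = -3·1 + 6 = 3
c_2 = -3·3 + 6 = -3
c_3 = -3·(-3) + 6 = 15
c_4 = -3·15 + 6 = -39

-39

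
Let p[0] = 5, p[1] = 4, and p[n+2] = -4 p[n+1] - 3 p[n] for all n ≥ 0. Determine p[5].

1084

p[2] = -4*4 - 3*5 = -31
p[3] = -4*(-31) - 3*4 = 112
p[4] = -4*112 - 3*(-31) = -355
p[5] = -4*(-355) - 3*112 = 1084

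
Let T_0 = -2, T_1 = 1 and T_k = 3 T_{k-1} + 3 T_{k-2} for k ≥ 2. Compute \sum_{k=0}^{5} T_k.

-136

T_2 = 3*1 + 3*(-2) = -3
T_3 = 3*(-3) + 3*1 = -6
T_4 = 3*(-6) + 3*(-3) = -27
T_5 = 3*(-27) + 3*(-6) = -99
Sum = (-2) + 1 + (-3) + (-6) + (-27) + (-99) = -136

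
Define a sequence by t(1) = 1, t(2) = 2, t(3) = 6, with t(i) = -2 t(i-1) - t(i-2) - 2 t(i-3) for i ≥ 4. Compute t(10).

-712

t(4) = -2·6 - 2 - 2·1 = -16
t(5) = -2·(-16) - 6 - 2·2 = 22
t(6) = -2·22 - (-16) - 2·6 = -40
t(7) = -2·(-40) - 22 - 2·(-16) = 90
t(8) = -2·90 - (-40) - 2·22 = -184
t(9) = -2·(-184) - 90 - 2·(-40) = 358
t(10) = -2·358 - (-184) - 2·90 = -712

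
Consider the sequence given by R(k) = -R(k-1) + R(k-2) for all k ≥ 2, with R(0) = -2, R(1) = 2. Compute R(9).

110

R(2) = -2 + (-2) = -4
R(3) = -(-4) + 2 = 6
R(4) = -6 + (-4) = -10
R(5) = -(-10) + 6 = 16
R(6) = -16 + (-10) = -26
R(7) = -(-26) + 16 = 42
R(8) = -42 + (-26) = -68
R(9) = -(-68) + 42 = 110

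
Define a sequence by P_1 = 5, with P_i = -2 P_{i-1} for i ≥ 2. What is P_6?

-160

P_2 = -2·5 = -10
P_3 = -2·(-10) = 20
P_4 = -2·20 = -40
P_5 = -2·(-40) = 80
P_6 = -2·80 = -160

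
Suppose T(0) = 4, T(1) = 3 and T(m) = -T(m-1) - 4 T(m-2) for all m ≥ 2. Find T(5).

T(2) = -3 - 4·4 = -19
T(3) = -(-19) - 4·3 = 7
T(4) = -7 - 4·(-19) = 69
T(5) = -69 - 4·7 = -97

-97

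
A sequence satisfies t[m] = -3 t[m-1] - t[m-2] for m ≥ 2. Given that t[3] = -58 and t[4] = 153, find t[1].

Rearranging, t[m-2] = -(t[m] + 3 t[m-1]).
t[2] = -(153 + 3*(-58)) = 21
t[1] = -(-58 + 3*21) = -5

-5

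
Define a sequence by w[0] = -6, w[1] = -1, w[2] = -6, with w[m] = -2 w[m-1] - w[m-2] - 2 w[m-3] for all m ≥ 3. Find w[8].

w[3] = -2·(-6) - (-1) - 2·(-6) = 25
w[4] = -2·25 - (-6) - 2·(-1) = -42
w[5] = -2·(-42) - 25 - 2·(-6) = 71
w[6] = -2·71 - (-42) - 2·25 = -150
w[7] = -2·(-150) - 71 - 2·(-42) = 313
w[8] = -2·313 - (-150) - 2·71 = -618

-618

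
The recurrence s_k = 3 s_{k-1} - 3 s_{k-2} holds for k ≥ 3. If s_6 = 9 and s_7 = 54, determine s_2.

Rearranging, s_{k-2} = (s_k - 3 s_{k-1}) / -3.
s_5 = (54 - 3(9)) / -3 = 27/-3 = -9
s_4 = (9 - 3(-9)) / -3 = 36/-3 = -12
s_3 = (-9 - 3(-12)) / -3 = 27/-3 = -9
s_2 = (-12 - 3(-9)) / -3 = 15/-3 = -5

-5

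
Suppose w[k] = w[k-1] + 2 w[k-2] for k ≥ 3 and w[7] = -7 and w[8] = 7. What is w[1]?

Rearranging, w[k-2] = (w[k] - w[k-1]) / 2.
w[6] = (7 - (-7)) / 2 = 14/2 = 7
w[5] = (-7 - 7) / 2 = -14/2 = -7
w[4] = (7 - (-7)) / 2 = 14/2 = 7
w[3] = (-7 - 7) / 2 = -14/2 = -7
w[2] = (7 - (-7)) / 2 = 14/2 = 7
w[1] = (-7 - 7) / 2 = -14/2 = -7

-7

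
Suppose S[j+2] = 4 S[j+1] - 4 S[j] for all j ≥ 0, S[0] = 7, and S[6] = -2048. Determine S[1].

1

Let S[1] = w.
S[2] = -28 + 4w
S[3] = -112 + 12w
S[4] = -336 + 32w
S[5] = -896 + 80w
S[6] = -2240 + 192w
So -2240 + 192w = -2048, giving w = 1.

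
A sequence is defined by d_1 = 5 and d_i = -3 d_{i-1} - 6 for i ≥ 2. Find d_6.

d_2 = -3(5) - 6 = -21
d_3 = -3(-21) - 6 = 57
d_4 = -3(57) - 6 = -177
d_5 = -3(-177) - 6 = 525
d_6 = -3(525) - 6 = -1581

-1581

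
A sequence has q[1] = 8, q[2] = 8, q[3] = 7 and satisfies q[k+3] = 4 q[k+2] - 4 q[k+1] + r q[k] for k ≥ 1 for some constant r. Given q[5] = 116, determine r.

4

q[4] = -4 + 8r
q[5] = -44 + 40r
So -44 + 40r = 116, giving r = 4.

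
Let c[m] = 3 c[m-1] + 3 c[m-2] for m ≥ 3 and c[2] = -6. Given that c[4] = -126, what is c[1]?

Let c[1] = y.
c[3] = -18 + 3y
c[4] = -72 + 9y
So -72 + 9y = -126, giving y = -6.

-6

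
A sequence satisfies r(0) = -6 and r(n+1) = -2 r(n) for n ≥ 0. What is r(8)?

r(1) = -2(-6) = 12
r(2) = -2(12) = -24
r(3) = -2(-24) = 48
r(4) = -2(48) = -96
r(5) = -2(-96) = 192
r(6) = -2(192) = -384
r(7) = -2(-384) = 768
r(8) = -2(768) = -1536

-1536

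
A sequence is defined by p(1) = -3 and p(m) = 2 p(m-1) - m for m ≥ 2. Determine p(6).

p(2) = 2·(-3) - 2 = -8
p(3) = 2·(-8) - 3 = -19
p(4) = 2·(-19) - 4 = -42
p(5) = 2·(-42) - 5 = -89
p(6) = 2·(-89) - 6 = -184

-184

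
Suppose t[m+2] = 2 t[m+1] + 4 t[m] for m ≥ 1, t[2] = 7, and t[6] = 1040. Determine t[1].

Let t[1] = x.
t[3] = 14 + 4x
t[4] = 56 + 8x
t[5] = 168 + 32x
t[6] = 560 + 96x
So 560 + 96x = 1040, giving x = 5.

5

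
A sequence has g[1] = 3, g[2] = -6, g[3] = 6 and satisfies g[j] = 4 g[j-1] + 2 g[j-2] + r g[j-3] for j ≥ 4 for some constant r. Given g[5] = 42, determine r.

g[4] = 12 + 3r
g[5] = 60 + 6r
So 60 + 6r = 42, giving r = -3.

-3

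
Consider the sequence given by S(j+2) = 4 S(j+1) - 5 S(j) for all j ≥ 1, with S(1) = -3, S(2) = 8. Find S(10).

-14632

S(3) = 4·8 - 5·(-3) = 47
S(4) = 4·47 - 5·8 = 148
S(5) = 4·148 - 5·47 = 357
S(6) = 4·357 - 5·148 = 688
S(7) = 4·688 - 5·357 = 967
S(8) = 4·967 - 5·688 = 428
S(9) = 4·428 - 5·967 = -3123
S(10) = 4·(-3123) - 5·428 = -14632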